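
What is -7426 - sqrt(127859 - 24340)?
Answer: -7426 - sqrt(103519) ≈ -7747.7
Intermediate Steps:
-7426 - sqrt(127859 - 24340) = -7426 - sqrt(103519)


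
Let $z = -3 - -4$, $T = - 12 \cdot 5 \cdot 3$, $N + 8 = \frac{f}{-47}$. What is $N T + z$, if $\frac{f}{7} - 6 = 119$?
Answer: $\frac{225227}{47} \approx 4792.1$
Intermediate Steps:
$f = 875$ ($f = 42 + 7 \cdot 119 = 42 + 833 = 875$)
$N = - \frac{1251}{47}$ ($N = -8 + \frac{875}{-47} = -8 + 875 \left(- \frac{1}{47}\right) = -8 - \frac{875}{47} = - \frac{1251}{47} \approx -26.617$)
$T = -180$ ($T = \left(-12\right) 15 = -180$)
$z = 1$ ($z = -3 + 4 = 1$)
$N T + z = \left(- \frac{1251}{47}\right) \left(-180\right) + 1 = \frac{225180}{47} + 1 = \frac{225227}{47}$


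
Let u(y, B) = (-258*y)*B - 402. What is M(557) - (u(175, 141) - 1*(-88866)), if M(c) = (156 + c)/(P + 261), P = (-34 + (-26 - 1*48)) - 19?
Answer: 841210637/134 ≈ 6.2777e+6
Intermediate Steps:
u(y, B) = -402 - 258*B*y (u(y, B) = -258*B*y - 402 = -402 - 258*B*y)
P = -127 (P = (-34 + (-26 - 48)) - 19 = (-34 - 74) - 19 = -108 - 19 = -127)
M(c) = 78/67 + c/134 (M(c) = (156 + c)/(-127 + 261) = (156 + c)/134 = (156 + c)*(1/134) = 78/67 + c/134)
M(557) - (u(175, 141) - 1*(-88866)) = (78/67 + (1/134)*557) - ((-402 - 258*141*175) - 1*(-88866)) = (78/67 + 557/134) - ((-402 - 6366150) + 88866) = 713/134 - (-6366552 + 88866) = 713/134 - 1*(-6277686) = 713/134 + 6277686 = 841210637/134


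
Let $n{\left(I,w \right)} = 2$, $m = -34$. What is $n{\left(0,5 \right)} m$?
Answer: $-68$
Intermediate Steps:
$n{\left(0,5 \right)} m = 2 \left(-34\right) = -68$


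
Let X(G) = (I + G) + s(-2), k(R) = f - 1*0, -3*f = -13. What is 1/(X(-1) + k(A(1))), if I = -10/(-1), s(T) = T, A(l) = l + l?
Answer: 3/34 ≈ 0.088235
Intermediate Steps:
f = 13/3 (f = -⅓*(-13) = 13/3 ≈ 4.3333)
A(l) = 2*l
I = 10 (I = -10*(-1) = 10)
k(R) = 13/3 (k(R) = 13/3 - 1*0 = 13/3 + 0 = 13/3)
X(G) = 8 + G (X(G) = (10 + G) - 2 = 8 + G)
1/(X(-1) + k(A(1))) = 1/((8 - 1) + 13/3) = 1/(7 + 13/3) = 1/(34/3) = 3/34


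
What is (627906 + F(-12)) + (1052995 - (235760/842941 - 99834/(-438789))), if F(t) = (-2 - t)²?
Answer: 207252365367647005/123291079483 ≈ 1.6810e+6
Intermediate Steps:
(627906 + F(-12)) + (1052995 - (235760/842941 - 99834/(-438789))) = (627906 + (2 - 12)²) + (1052995 - (235760/842941 - 99834/(-438789))) = (627906 + (-10)²) + (1052995 - (235760*(1/842941) - 99834*(-1/438789))) = (627906 + 100) + (1052995 - (235760/842941 + 33278/146263)) = 628006 + (1052995 - 1*62534355478/123291079483) = 628006 + (1052995 - 62534355478/123291079483) = 628006 + 129824827705846107/123291079483 = 207252365367647005/123291079483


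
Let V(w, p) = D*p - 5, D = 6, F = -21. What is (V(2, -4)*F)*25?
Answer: 15225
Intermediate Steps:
V(w, p) = -5 + 6*p (V(w, p) = 6*p - 5 = -5 + 6*p)
(V(2, -4)*F)*25 = ((-5 + 6*(-4))*(-21))*25 = ((-5 - 24)*(-21))*25 = -29*(-21)*25 = 609*25 = 15225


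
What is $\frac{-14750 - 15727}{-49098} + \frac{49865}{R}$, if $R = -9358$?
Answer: $- \frac{180255667}{38288257} \approx -4.7079$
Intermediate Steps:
$\frac{-14750 - 15727}{-49098} + \frac{49865}{R} = \frac{-14750 - 15727}{-49098} + \frac{49865}{-9358} = \left(-14750 - 15727\right) \left(- \frac{1}{49098}\right) + 49865 \left(- \frac{1}{9358}\right) = \left(-30477\right) \left(- \frac{1}{49098}\right) - \frac{49865}{9358} = \frac{10159}{16366} - \frac{49865}{9358} = - \frac{180255667}{38288257}$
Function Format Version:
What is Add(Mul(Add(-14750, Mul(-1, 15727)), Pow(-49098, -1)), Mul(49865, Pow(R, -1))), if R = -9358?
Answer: Rational(-180255667, 38288257) ≈ -4.7079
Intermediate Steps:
Add(Mul(Add(-14750, Mul(-1, 15727)), Pow(-49098, -1)), Mul(49865, Pow(R, -1))) = Add(Mul(Add(-14750, Mul(-1, 15727)), Pow(-49098, -1)), Mul(49865, Pow(-9358, -1))) = Add(Mul(Add(-14750, -15727), Rational(-1, 49098)), Mul(49865, Rational(-1, 9358))) = Add(Mul(-30477, Rational(-1, 49098)), Rational(-49865, 9358)) = Add(Rational(10159, 16366), Rational(-49865, 9358)) = Rational(-180255667, 38288257)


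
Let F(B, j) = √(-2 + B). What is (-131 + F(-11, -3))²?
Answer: (131 - I*√13)² ≈ 17148.0 - 944.65*I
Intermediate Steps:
(-131 + F(-11, -3))² = (-131 + √(-2 - 11))² = (-131 + √(-13))² = (-131 + I*√13)²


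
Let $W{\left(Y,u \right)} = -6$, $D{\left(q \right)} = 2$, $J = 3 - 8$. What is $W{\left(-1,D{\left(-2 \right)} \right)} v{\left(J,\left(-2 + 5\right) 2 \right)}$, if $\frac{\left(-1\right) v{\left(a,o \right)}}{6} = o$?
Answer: $216$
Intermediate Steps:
$J = -5$
$v{\left(a,o \right)} = - 6 o$
$W{\left(-1,D{\left(-2 \right)} \right)} v{\left(J,\left(-2 + 5\right) 2 \right)} = - 6 \left(- 6 \left(-2 + 5\right) 2\right) = - 6 \left(- 6 \cdot 3 \cdot 2\right) = - 6 \left(\left(-6\right) 6\right) = \left(-6\right) \left(-36\right) = 216$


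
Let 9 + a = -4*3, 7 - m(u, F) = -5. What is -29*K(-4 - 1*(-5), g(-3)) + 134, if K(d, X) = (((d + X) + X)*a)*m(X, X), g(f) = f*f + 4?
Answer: 197450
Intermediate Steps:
m(u, F) = 12 (m(u, F) = 7 - 1*(-5) = 7 + 5 = 12)
a = -21 (a = -9 - 4*3 = -9 - 12 = -21)
g(f) = 4 + f² (g(f) = f² + 4 = 4 + f²)
K(d, X) = -504*X - 252*d (K(d, X) = (((d + X) + X)*(-21))*12 = (((X + d) + X)*(-21))*12 = ((d + 2*X)*(-21))*12 = (-42*X - 21*d)*12 = -504*X - 252*d)
-29*K(-4 - 1*(-5), g(-3)) + 134 = -29*(-504*(4 + (-3)²) - 252*(-4 - 1*(-5))) + 134 = -29*(-504*(4 + 9) - 252*(-4 + 5)) + 134 = -29*(-504*13 - 252*1) + 134 = -29*(-6552 - 252) + 134 = -29*(-6804) + 134 = 197316 + 134 = 197450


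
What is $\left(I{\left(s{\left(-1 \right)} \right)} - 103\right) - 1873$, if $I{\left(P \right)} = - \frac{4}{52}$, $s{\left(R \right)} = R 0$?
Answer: $- \frac{25689}{13} \approx -1976.1$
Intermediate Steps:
$s{\left(R \right)} = 0$
$I{\left(P \right)} = - \frac{1}{13}$ ($I{\left(P \right)} = \left(-4\right) \frac{1}{52} = - \frac{1}{13}$)
$\left(I{\left(s{\left(-1 \right)} \right)} - 103\right) - 1873 = \left(- \frac{1}{13} - 103\right) - 1873 = - \frac{1340}{13} - 1873 = - \frac{25689}{13}$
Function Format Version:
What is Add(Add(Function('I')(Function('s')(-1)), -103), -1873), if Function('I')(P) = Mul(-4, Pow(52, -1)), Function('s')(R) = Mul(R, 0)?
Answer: Rational(-25689, 13) ≈ -1976.1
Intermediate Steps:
Function('s')(R) = 0
Function('I')(P) = Rational(-1, 13) (Function('I')(P) = Mul(-4, Rational(1, 52)) = Rational(-1, 13))
Add(Add(Function('I')(Function('s')(-1)), -103), -1873) = Add(Add(Rational(-1, 13), -103), -1873) = Add(Rational(-1340, 13), -1873) = Rational(-25689, 13)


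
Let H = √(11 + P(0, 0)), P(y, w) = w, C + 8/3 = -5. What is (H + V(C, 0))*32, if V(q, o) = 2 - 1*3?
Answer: -32 + 32*√11 ≈ 74.132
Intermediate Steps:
C = -23/3 (C = -8/3 - 5 = -23/3 ≈ -7.6667)
V(q, o) = -1 (V(q, o) = 2 - 3 = -1)
H = √11 (H = √(11 + 0) = √11 ≈ 3.3166)
(H + V(C, 0))*32 = (√11 - 1)*32 = (-1 + √11)*32 = -32 + 32*√11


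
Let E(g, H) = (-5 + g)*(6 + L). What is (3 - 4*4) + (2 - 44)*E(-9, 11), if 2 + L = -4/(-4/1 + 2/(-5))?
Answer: 31609/11 ≈ 2873.5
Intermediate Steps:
L = -12/11 (L = -2 - 4/(-4/1 + 2/(-5)) = -2 - 4/(-4*1 + 2*(-1/5)) = -2 - 4/(-4 - 2/5) = -2 - 4/(-22/5) = -2 - 4*(-5/22) = -2 + 10/11 = -12/11 ≈ -1.0909)
E(g, H) = -270/11 + 54*g/11 (E(g, H) = (-5 + g)*(6 - 12/11) = (-5 + g)*(54/11) = -270/11 + 54*g/11)
(3 - 4*4) + (2 - 44)*E(-9, 11) = (3 - 4*4) + (2 - 44)*(-270/11 + (54/11)*(-9)) = (3 - 16) - 42*(-270/11 - 486/11) = -13 - 42*(-756/11) = -13 + 31752/11 = 31609/11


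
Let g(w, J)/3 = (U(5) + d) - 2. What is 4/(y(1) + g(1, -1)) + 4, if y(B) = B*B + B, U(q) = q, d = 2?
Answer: 72/17 ≈ 4.2353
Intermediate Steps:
y(B) = B + B² (y(B) = B² + B = B + B²)
g(w, J) = 15 (g(w, J) = 3*((5 + 2) - 2) = 3*(7 - 2) = 3*5 = 15)
4/(y(1) + g(1, -1)) + 4 = 4/(1*(1 + 1) + 15) + 4 = 4/(1*2 + 15) + 4 = 4/(2 + 15) + 4 = 4/17 + 4 = 72/17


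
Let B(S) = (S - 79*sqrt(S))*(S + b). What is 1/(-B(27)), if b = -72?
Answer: -1/279630 - 79*sqrt(3)/2516670 ≈ -5.7946e-5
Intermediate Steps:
B(S) = (-72 + S)*(S - 79*sqrt(S)) (B(S) = (S - 79*sqrt(S))*(S - 72) = (S - 79*sqrt(S))*(-72 + S) = (-72 + S)*(S - 79*sqrt(S)))
1/(-B(27)) = 1/(-(27**2 - 6399*sqrt(3) - 72*27 + 5688*sqrt(27))) = 1/(-(729 - 6399*sqrt(3) - 1944 + 5688*(3*sqrt(3)))) = 1/(-(729 - 6399*sqrt(3) - 1944 + 17064*sqrt(3))) = 1/(-(-1215 + 10665*sqrt(3))) = 1/(1215 - 10665*sqrt(3))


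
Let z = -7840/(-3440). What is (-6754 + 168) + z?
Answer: -283100/43 ≈ -6583.7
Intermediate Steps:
z = 98/43 (z = -7840*(-1/3440) = 98/43 ≈ 2.2791)
(-6754 + 168) + z = (-6754 + 168) + 98/43 = -6586 + 98/43 = -283100/43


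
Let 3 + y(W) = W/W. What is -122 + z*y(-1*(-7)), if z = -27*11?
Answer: 472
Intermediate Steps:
y(W) = -2 (y(W) = -3 + W/W = -3 + 1 = -2)
z = -297
-122 + z*y(-1*(-7)) = -122 - 297*(-2) = -122 + 594 = 472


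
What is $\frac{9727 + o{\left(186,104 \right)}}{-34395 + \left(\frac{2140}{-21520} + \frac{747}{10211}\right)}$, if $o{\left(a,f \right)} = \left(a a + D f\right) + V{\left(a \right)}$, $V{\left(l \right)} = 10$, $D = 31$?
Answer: $- \frac{522510471052}{377899392025} \approx -1.3827$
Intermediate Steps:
$o{\left(a,f \right)} = 10 + a^{2} + 31 f$ ($o{\left(a,f \right)} = \left(a a + 31 f\right) + 10 = \left(a^{2} + 31 f\right) + 10 = 10 + a^{2} + 31 f$)
$\frac{9727 + o{\left(186,104 \right)}}{-34395 + \left(\frac{2140}{-21520} + \frac{747}{10211}\right)} = \frac{9727 + \left(10 + 186^{2} + 31 \cdot 104\right)}{-34395 + \left(\frac{2140}{-21520} + \frac{747}{10211}\right)} = \frac{9727 + \left(10 + 34596 + 3224\right)}{-34395 + \left(2140 \left(- \frac{1}{21520}\right) + 747 \cdot \frac{1}{10211}\right)} = \frac{9727 + 37830}{-34395 + \left(- \frac{107}{1076} + \frac{747}{10211}\right)} = \frac{47557}{-34395 - \frac{288805}{10987036}} = \frac{47557}{- \frac{377899392025}{10987036}} = 47557 \left(- \frac{10987036}{377899392025}\right) = - \frac{522510471052}{377899392025}$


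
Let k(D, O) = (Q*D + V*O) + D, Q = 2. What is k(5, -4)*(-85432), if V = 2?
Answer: -598024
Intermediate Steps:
k(D, O) = 2*O + 3*D (k(D, O) = (2*D + 2*O) + D = 2*O + 3*D)
k(5, -4)*(-85432) = (2*(-4) + 3*5)*(-85432) = (-8 + 15)*(-85432) = 7*(-85432) = -598024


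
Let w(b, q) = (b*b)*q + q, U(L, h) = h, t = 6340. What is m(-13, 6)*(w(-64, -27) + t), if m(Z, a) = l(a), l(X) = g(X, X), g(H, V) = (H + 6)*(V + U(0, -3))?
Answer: -3754044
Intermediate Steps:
g(H, V) = (-3 + V)*(6 + H) (g(H, V) = (H + 6)*(V - 3) = (6 + H)*(-3 + V) = (-3 + V)*(6 + H))
w(b, q) = q + q*b² (w(b, q) = b²*q + q = q*b² + q = q + q*b²)
l(X) = -18 + X² + 3*X (l(X) = -18 - 3*X + 6*X + X*X = -18 - 3*X + 6*X + X² = -18 + X² + 3*X)
m(Z, a) = -18 + a² + 3*a
m(-13, 6)*(w(-64, -27) + t) = (-18 + 6² + 3*6)*(-27*(1 + (-64)²) + 6340) = (-18 + 36 + 18)*(-27*(1 + 4096) + 6340) = 36*(-27*4097 + 6340) = 36*(-110619 + 6340) = 36*(-104279) = -3754044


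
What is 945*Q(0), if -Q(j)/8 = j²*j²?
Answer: 0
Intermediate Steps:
Q(j) = -8*j⁴ (Q(j) = -8*j²*j² = -8*j⁴)
945*Q(0) = 945*(-8*0⁴) = 945*(-8*0) = 945*0 = 0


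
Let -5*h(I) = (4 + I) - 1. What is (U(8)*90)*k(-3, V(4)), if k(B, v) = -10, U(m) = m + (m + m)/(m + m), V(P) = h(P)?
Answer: -8100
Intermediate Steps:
h(I) = -⅗ - I/5 (h(I) = -((4 + I) - 1)/5 = -(3 + I)/5 = -⅗ - I/5)
V(P) = -⅗ - P/5
U(m) = 1 + m (U(m) = m + (2*m)/((2*m)) = m + (2*m)*(1/(2*m)) = m + 1 = 1 + m)
(U(8)*90)*k(-3, V(4)) = ((1 + 8)*90)*(-10) = (9*90)*(-10) = 810*(-10) = -8100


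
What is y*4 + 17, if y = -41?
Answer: -147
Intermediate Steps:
y*4 + 17 = -41*4 + 17 = -164 + 17 = -147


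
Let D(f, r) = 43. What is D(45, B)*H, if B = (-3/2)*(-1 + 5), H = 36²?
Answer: 55728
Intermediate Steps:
H = 1296
B = -6 (B = -3*½*4 = -3/2*4 = -6)
D(45, B)*H = 43*1296 = 55728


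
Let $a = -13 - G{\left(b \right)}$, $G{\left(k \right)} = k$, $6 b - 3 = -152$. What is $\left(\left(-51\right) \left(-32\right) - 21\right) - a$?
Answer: $\frac{9595}{6} \approx 1599.2$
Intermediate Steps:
$b = - \frac{149}{6}$ ($b = \frac{1}{2} + \frac{1}{6} \left(-152\right) = \frac{1}{2} - \frac{76}{3} = - \frac{149}{6} \approx -24.833$)
$a = \frac{71}{6}$ ($a = -13 - - \frac{149}{6} = -13 + \frac{149}{6} = \frac{71}{6} \approx 11.833$)
$\left(\left(-51\right) \left(-32\right) - 21\right) - a = \left(\left(-51\right) \left(-32\right) - 21\right) - \frac{71}{6} = \left(1632 - 21\right) - \frac{71}{6} = 1611 - \frac{71}{6} = \frac{9595}{6}$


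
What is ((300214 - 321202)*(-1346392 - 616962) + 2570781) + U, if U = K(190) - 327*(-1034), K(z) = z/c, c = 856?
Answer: 17637786974723/428 ≈ 4.1210e+10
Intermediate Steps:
K(z) = z/856
U = 144714599/428 (U = (1/856)*190 - 327*(-1034) = 95/428 + 338118 = 144714599/428 ≈ 3.3812e+5)
((300214 - 321202)*(-1346392 - 616962) + 2570781) + U = ((300214 - 321202)*(-1346392 - 616962) + 2570781) + 144714599/428 = (-20988*(-1963354) + 2570781) + 144714599/428 = (41206873752 + 2570781) + 144714599/428 = 41209444533 + 144714599/428 = 17637786974723/428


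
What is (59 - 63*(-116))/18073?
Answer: 139/341 ≈ 0.40762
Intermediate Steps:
(59 - 63*(-116))/18073 = (59 + 7308)*(1/18073) = 7367*(1/18073) = 139/341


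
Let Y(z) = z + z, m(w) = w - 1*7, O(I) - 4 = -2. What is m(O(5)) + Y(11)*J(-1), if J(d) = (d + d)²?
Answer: 83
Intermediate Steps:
O(I) = 2 (O(I) = 4 - 2 = 2)
m(w) = -7 + w (m(w) = w - 7 = -7 + w)
J(d) = 4*d² (J(d) = (2*d)² = 4*d²)
Y(z) = 2*z
m(O(5)) + Y(11)*J(-1) = (-7 + 2) + (2*11)*(4*(-1)²) = -5 + 22*(4*1) = -5 + 22*4 = -5 + 88 = 83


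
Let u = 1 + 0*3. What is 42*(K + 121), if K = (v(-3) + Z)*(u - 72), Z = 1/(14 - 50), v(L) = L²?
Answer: -130039/6 ≈ -21673.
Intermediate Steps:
Z = -1/36 (Z = 1/(-36) = -1/36 ≈ -0.027778)
u = 1 (u = 1 + 0 = 1)
K = -22933/36 (K = ((-3)² - 1/36)*(1 - 72) = (9 - 1/36)*(-71) = (323/36)*(-71) = -22933/36 ≈ -637.03)
42*(K + 121) = 42*(-22933/36 + 121) = 42*(-18577/36) = -130039/6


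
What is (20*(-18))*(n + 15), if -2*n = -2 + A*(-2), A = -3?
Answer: -4680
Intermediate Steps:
n = -2 (n = -(-2 - 3*(-2))/2 = -(-2 + 6)/2 = -½*4 = -2)
(20*(-18))*(n + 15) = (20*(-18))*(-2 + 15) = -360*13 = -4680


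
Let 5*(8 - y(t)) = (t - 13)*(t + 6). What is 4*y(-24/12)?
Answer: 80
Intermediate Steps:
y(t) = 8 - (-13 + t)*(6 + t)/5 (y(t) = 8 - (t - 13)*(t + 6)/5 = 8 - (-13 + t)*(6 + t)/5)
4*y(-24/12) = 4*(118/5 - (-24/12)²/5 + 7*(-24/12)/5) = 4*(118/5 - (-24*1/12)²/5 + 7*(-24*1/12)/5) = 4*(118/5 - ⅕*(-2)² + (7/5)*(-2)) = 4*(118/5 - ⅕*4 - 14/5) = 4*(118/5 - ⅘ - 14/5) = 4*20 = 80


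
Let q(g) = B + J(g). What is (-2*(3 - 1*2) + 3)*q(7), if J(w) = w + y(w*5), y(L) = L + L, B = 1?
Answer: 78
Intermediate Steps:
y(L) = 2*L
J(w) = 11*w (J(w) = w + 2*(w*5) = w + 2*(5*w) = w + 10*w = 11*w)
q(g) = 1 + 11*g
(-2*(3 - 1*2) + 3)*q(7) = (-2*(3 - 1*2) + 3)*(1 + 11*7) = (-2*(3 - 2) + 3)*(1 + 77) = (-2*1 + 3)*78 = (-2 + 3)*78 = 1*78 = 78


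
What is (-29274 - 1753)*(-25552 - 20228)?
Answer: 1420416060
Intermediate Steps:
(-29274 - 1753)*(-25552 - 20228) = -31027*(-45780) = 1420416060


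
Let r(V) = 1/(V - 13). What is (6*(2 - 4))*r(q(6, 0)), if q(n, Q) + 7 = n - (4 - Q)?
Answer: 2/3 ≈ 0.66667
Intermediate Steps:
q(n, Q) = -11 + Q + n (q(n, Q) = -7 + (n - (4 - Q)) = -7 + (n + (-4 + Q)) = -7 + (-4 + Q + n) = -11 + Q + n)
r(V) = 1/(-13 + V)
(6*(2 - 4))*r(q(6, 0)) = (6*(2 - 4))/(-13 + (-11 + 0 + 6)) = (6*(-2))/(-13 - 5) = -12/(-18) = -12*(-1/18) = 2/3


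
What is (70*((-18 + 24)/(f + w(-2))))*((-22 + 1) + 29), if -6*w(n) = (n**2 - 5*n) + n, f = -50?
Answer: -840/13 ≈ -64.615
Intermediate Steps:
w(n) = -n**2/6 + 2*n/3 (w(n) = -((n**2 - 5*n) + n)/6 = -(n**2 - 4*n)/6 = -n**2/6 + 2*n/3)
(70*((-18 + 24)/(f + w(-2))))*((-22 + 1) + 29) = (70*((-18 + 24)/(-50 + (1/6)*(-2)*(4 - 1*(-2)))))*((-22 + 1) + 29) = (70*(6/(-50 + (1/6)*(-2)*(4 + 2))))*(-21 + 29) = (70*(6/(-50 + (1/6)*(-2)*6)))*8 = (70*(6/(-50 - 2)))*8 = (70*(6/(-52)))*8 = (70*(6*(-1/52)))*8 = (70*(-3/26))*8 = -105/13*8 = -840/13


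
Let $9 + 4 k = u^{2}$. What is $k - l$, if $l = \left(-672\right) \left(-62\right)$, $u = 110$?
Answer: $- \frac{154565}{4} \approx -38641.0$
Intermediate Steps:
$k = \frac{12091}{4}$ ($k = - \frac{9}{4} + \frac{110^{2}}{4} = - \frac{9}{4} + \frac{1}{4} \cdot 12100 = - \frac{9}{4} + 3025 = \frac{12091}{4} \approx 3022.8$)
$l = 41664$
$k - l = \frac{12091}{4} - 41664 = - \frac{154565}{4}$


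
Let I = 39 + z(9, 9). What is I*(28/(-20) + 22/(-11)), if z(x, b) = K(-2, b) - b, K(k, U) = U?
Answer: -663/5 ≈ -132.60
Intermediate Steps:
z(x, b) = 0 (z(x, b) = b - b = 0)
I = 39 (I = 39 + 0 = 39)
I*(28/(-20) + 22/(-11)) = 39*(28/(-20) + 22/(-11)) = 39*(28*(-1/20) + 22*(-1/11)) = 39*(-7/5 - 2) = 39*(-17/5) = -663/5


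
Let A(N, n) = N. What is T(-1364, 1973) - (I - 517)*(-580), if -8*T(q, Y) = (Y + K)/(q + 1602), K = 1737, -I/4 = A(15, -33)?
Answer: -45514025/136 ≈ -3.3466e+5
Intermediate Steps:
I = -60 (I = -4*15 = -60)
T(q, Y) = -(1737 + Y)/(8*(1602 + q)) (T(q, Y) = -(Y + 1737)/(8*(q + 1602)) = -(1737 + Y)/(8*(1602 + q)))
T(-1364, 1973) - (I - 517)*(-580) = (-1737 - 1*1973)/(8*(1602 - 1364)) - (-60 - 517)*(-580) = (⅛)*(-1737 - 1973)/238 - (-577)*(-580) = (⅛)*(1/238)*(-3710) - 1*334660 = -265/136 - 334660 = -45514025/136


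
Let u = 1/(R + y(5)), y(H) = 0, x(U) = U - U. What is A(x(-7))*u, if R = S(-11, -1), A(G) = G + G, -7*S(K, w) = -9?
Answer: 0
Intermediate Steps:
S(K, w) = 9/7 (S(K, w) = -1/7*(-9) = 9/7)
x(U) = 0
A(G) = 2*G
R = 9/7 ≈ 1.2857
u = 7/9 (u = 1/(9/7 + 0) = 1/(9/7) = 7/9 ≈ 0.77778)
A(x(-7))*u = (2*0)*(7/9) = 0*(7/9) = 0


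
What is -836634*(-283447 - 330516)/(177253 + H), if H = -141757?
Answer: 85610386757/5916 ≈ 1.4471e+7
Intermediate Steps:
-836634*(-283447 - 330516)/(177253 + H) = -836634*(-283447 - 330516)/(177253 - 141757) = -836634/(35496/(-613963)) = -836634/(35496*(-1/613963)) = -836634/(-35496/613963) = -836634*(-613963/35496) = 85610386757/5916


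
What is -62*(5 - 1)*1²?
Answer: -248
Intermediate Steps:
-62*(5 - 1)*1² = -62*4*1 = -31*8*1 = -248*1 = -248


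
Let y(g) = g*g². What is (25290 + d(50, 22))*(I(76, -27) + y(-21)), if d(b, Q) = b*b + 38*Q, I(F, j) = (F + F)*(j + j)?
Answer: -500067594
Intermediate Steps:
I(F, j) = 4*F*j (I(F, j) = (2*F)*(2*j) = 4*F*j)
d(b, Q) = b² + 38*Q
y(g) = g³
(25290 + d(50, 22))*(I(76, -27) + y(-21)) = (25290 + (50² + 38*22))*(4*76*(-27) + (-21)³) = (25290 + (2500 + 836))*(-8208 - 9261) = (25290 + 3336)*(-17469) = 28626*(-17469) = -500067594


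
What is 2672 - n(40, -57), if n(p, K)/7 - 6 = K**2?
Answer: -20113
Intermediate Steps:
n(p, K) = 42 + 7*K**2
2672 - n(40, -57) = 2672 - (42 + 7*(-57)**2) = 2672 - (42 + 7*3249) = 2672 - (42 + 22743) = 2672 - 1*22785 = 2672 - 22785 = -20113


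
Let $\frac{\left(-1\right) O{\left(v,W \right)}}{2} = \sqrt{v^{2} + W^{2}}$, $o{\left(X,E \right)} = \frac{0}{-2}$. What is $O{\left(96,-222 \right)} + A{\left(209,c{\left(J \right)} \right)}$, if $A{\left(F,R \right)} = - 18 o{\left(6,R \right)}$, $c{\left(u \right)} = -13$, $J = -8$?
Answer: $- 60 \sqrt{65} \approx -483.74$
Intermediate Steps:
$o{\left(X,E \right)} = 0$ ($o{\left(X,E \right)} = 0 \left(- \frac{1}{2}\right) = 0$)
$O{\left(v,W \right)} = - 2 \sqrt{W^{2} + v^{2}}$ ($O{\left(v,W \right)} = - 2 \sqrt{v^{2} + W^{2}} = - 2 \sqrt{W^{2} + v^{2}}$)
$A{\left(F,R \right)} = 0$ ($A{\left(F,R \right)} = \left(-18\right) 0 = 0$)
$O{\left(96,-222 \right)} + A{\left(209,c{\left(J \right)} \right)} = - 2 \sqrt{\left(-222\right)^{2} + 96^{2}} + 0 = - 2 \sqrt{49284 + 9216} + 0 = - 2 \sqrt{58500} + 0 = - 2 \cdot 30 \sqrt{65} + 0 = - 60 \sqrt{65} + 0 = - 60 \sqrt{65}$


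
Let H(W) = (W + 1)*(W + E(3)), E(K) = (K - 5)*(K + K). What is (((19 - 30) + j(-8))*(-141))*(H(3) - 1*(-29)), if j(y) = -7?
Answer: -17766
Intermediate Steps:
E(K) = 2*K*(-5 + K) (E(K) = (-5 + K)*(2*K) = 2*K*(-5 + K))
H(W) = (1 + W)*(-12 + W) (H(W) = (W + 1)*(W + 2*3*(-5 + 3)) = (1 + W)*(W + 2*3*(-2)) = (1 + W)*(W - 12) = (1 + W)*(-12 + W))
(((19 - 30) + j(-8))*(-141))*(H(3) - 1*(-29)) = (((19 - 30) - 7)*(-141))*((-12 + 3² - 11*3) - 1*(-29)) = ((-11 - 7)*(-141))*((-12 + 9 - 33) + 29) = (-18*(-141))*(-36 + 29) = 2538*(-7) = -17766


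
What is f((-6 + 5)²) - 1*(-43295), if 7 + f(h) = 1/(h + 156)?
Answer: 6796217/157 ≈ 43288.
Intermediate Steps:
f(h) = -7 + 1/(156 + h) (f(h) = -7 + 1/(h + 156) = -7 + 1/(156 + h))
f((-6 + 5)²) - 1*(-43295) = (-1091 - 7*(-6 + 5)²)/(156 + (-6 + 5)²) - 1*(-43295) = (-1091 - 7*(-1)²)/(156 + (-1)²) + 43295 = (-1091 - 7*1)/(156 + 1) + 43295 = (-1091 - 7)/157 + 43295 = (1/157)*(-1098) + 43295 = -1098/157 + 43295 = 6796217/157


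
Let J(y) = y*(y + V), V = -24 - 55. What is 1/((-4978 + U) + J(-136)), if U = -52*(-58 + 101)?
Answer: 1/22026 ≈ 4.5401e-5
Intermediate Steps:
V = -79
J(y) = y*(-79 + y) (J(y) = y*(y - 79) = y*(-79 + y))
U = -2236 (U = -52*43 = -2236)
1/((-4978 + U) + J(-136)) = 1/((-4978 - 2236) - 136*(-79 - 136)) = 1/(-7214 - 136*(-215)) = 1/(-7214 + 29240) = 1/22026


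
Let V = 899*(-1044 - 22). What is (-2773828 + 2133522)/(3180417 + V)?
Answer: -640306/2222083 ≈ -0.28816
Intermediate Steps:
V = -958334 (V = 899*(-1066) = -958334)
(-2773828 + 2133522)/(3180417 + V) = (-2773828 + 2133522)/(3180417 - 958334) = -640306/2222083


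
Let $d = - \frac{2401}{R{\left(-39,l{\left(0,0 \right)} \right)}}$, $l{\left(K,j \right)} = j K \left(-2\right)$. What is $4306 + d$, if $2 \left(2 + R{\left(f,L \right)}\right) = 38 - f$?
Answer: $\frac{309536}{73} \approx 4240.2$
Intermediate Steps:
$l{\left(K,j \right)} = - 2 K j$ ($l{\left(K,j \right)} = K j \left(-2\right) = - 2 K j$)
$R{\left(f,L \right)} = 17 - \frac{f}{2}$ ($R{\left(f,L \right)} = -2 + \frac{38 - f}{2} = -2 - \left(-19 + \frac{f}{2}\right) = 17 - \frac{f}{2}$)
$d = - \frac{4802}{73}$ ($d = - \frac{2401}{17 - - \frac{39}{2}} = - \frac{2401}{17 + \frac{39}{2}} = - \frac{2401}{\frac{73}{2}} = \left(-2401\right) \frac{2}{73} = - \frac{4802}{73} \approx -65.781$)
$4306 + d = 4306 - \frac{4802}{73} = \frac{309536}{73}$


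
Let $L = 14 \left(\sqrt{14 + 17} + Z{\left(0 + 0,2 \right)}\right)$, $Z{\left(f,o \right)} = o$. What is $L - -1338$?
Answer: $1366 + 14 \sqrt{31} \approx 1443.9$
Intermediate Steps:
$L = 28 + 14 \sqrt{31}$ ($L = 14 \left(\sqrt{14 + 17} + 2\right) = 14 \left(\sqrt{31} + 2\right) = 14 \left(2 + \sqrt{31}\right) = 28 + 14 \sqrt{31} \approx 105.95$)
$L - -1338 = \left(28 + 14 \sqrt{31}\right) - -1338 = \left(28 + 14 \sqrt{31}\right) + 1338 = 1366 + 14 \sqrt{31}$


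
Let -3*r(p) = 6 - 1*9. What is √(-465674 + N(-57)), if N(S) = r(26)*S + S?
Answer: 2*I*√116447 ≈ 682.49*I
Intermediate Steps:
r(p) = 1 (r(p) = -(6 - 1*9)/3 = -(6 - 9)/3 = -⅓*(-3) = 1)
N(S) = 2*S (N(S) = 1*S + S = S + S = 2*S)
√(-465674 + N(-57)) = √(-465674 + 2*(-57)) = √(-465674 - 114) = √(-465788) = 2*I*√116447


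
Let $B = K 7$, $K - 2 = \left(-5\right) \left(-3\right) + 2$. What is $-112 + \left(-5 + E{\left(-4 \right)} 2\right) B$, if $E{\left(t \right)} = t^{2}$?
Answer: $3479$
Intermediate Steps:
$K = 19$ ($K = 2 + \left(\left(-5\right) \left(-3\right) + 2\right) = 2 + \left(15 + 2\right) = 2 + 17 = 19$)
$B = 133$ ($B = 19 \cdot 7 = 133$)
$-112 + \left(-5 + E{\left(-4 \right)} 2\right) B = -112 + \left(-5 + \left(-4\right)^{2} \cdot 2\right) 133 = -112 + \left(-5 + 16 \cdot 2\right) 133 = -112 + \left(-5 + 32\right) 133 = -112 + 27 \cdot 133 = -112 + 3591 = 3479$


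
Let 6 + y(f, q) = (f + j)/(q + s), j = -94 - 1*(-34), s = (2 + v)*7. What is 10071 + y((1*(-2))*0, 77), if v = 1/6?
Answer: 5565585/553 ≈ 10064.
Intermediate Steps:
v = ⅙ ≈ 0.16667
s = 91/6 (s = (2 + ⅙)*7 = (13/6)*7 = 91/6 ≈ 15.167)
j = -60 (j = -94 + 34 = -60)
y(f, q) = -6 + (-60 + f)/(91/6 + q) (y(f, q) = -6 + (f - 60)/(q + 91/6) = -6 + (-60 + f)/(91/6 + q))
10071 + y((1*(-2))*0, 77) = 10071 + 6*(-151 + (1*(-2))*0 - 6*77)/(91 + 6*77) = 10071 + 6*(-151 - 2*0 - 462)/(91 + 462) = 10071 + 6*(-151 + 0 - 462)/553 = 10071 + 6*(1/553)*(-613) = 10071 - 3678/553 = 5565585/553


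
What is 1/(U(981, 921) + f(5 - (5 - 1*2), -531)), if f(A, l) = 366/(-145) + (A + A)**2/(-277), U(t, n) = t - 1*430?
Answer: 40165/22027213 ≈ 0.0018234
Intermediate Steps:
U(t, n) = -430 + t (U(t, n) = t - 430 = -430 + t)
f(A, l) = -366/145 - 4*A**2/277 (f(A, l) = 366*(-1/145) + (2*A)**2*(-1/277) = -366/145 + (4*A**2)*(-1/277) = -366/145 - 4*A**2/277)
1/(U(981, 921) + f(5 - (5 - 1*2), -531)) = 1/((-430 + 981) + (-366/145 - 4*(5 - (5 - 1*2))**2/277)) = 1/(551 + (-366/145 - 4*(5 - (5 - 2))**2/277)) = 1/(551 + (-366/145 - 4*(5 - 1*3)**2/277)) = 1/(551 + (-366/145 - 4*(5 - 3)**2/277)) = 1/(551 + (-366/145 - 4/277*2**2)) = 1/(551 + (-366/145 - 4/277*4)) = 1/(551 + (-366/145 - 16/277)) = 1/(551 - 103702/40165) = 1/(22027213/40165) = 40165/22027213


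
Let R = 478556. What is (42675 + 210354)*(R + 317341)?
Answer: 201385022013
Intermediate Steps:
(42675 + 210354)*(R + 317341) = (42675 + 210354)*(478556 + 317341) = 253029*795897 = 201385022013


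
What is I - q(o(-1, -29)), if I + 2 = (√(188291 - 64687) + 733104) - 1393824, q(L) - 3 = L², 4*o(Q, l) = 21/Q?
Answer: -10572041/16 + 2*√30901 ≈ -6.6040e+5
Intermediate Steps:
o(Q, l) = 21/(4*Q) (o(Q, l) = (21/Q)/4 = 21/(4*Q))
q(L) = 3 + L²
I = -660722 + 2*√30901 (I = -2 + ((√(188291 - 64687) + 733104) - 1393824) = -2 + ((√123604 + 733104) - 1393824) = -2 + ((2*√30901 + 733104) - 1393824) = -2 + ((733104 + 2*√30901) - 1393824) = -2 + (-660720 + 2*√30901) = -660722 + 2*√30901 ≈ -6.6037e+5)
I - q(o(-1, -29)) = (-660722 + 2*√30901) - (3 + ((21/4)/(-1))²) = (-660722 + 2*√30901) - (3 + ((21/4)*(-1))²) = (-660722 + 2*√30901) - (3 + (-21/4)²) = (-660722 + 2*√30901) - (3 + 441/16) = (-660722 + 2*√30901) - 1*489/16 = (-660722 + 2*√30901) - 489/16 = -10572041/16 + 2*√30901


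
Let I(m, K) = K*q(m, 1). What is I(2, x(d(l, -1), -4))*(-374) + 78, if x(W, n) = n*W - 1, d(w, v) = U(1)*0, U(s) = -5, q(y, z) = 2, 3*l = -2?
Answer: 826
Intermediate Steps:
l = -⅔ (l = (⅓)*(-2) = -⅔ ≈ -0.66667)
d(w, v) = 0 (d(w, v) = -5*0 = 0)
x(W, n) = -1 + W*n (x(W, n) = W*n - 1 = -1 + W*n)
I(m, K) = 2*K (I(m, K) = K*2 = 2*K)
I(2, x(d(l, -1), -4))*(-374) + 78 = (2*(-1 + 0*(-4)))*(-374) + 78 = (2*(-1 + 0))*(-374) + 78 = (2*(-1))*(-374) + 78 = -2*(-374) + 78 = 748 + 78 = 826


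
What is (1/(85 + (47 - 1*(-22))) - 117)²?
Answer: 324612289/23716 ≈ 13687.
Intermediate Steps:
(1/(85 + (47 - 1*(-22))) - 117)² = (1/(85 + (47 + 22)) - 117)² = (1/(85 + 69) - 117)² = (1/154 - 117)² = (-18017/154)² = 324612289/23716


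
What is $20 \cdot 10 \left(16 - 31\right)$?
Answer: $-3000$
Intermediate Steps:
$20 \cdot 10 \left(16 - 31\right) = 200 \left(-15\right) = -3000$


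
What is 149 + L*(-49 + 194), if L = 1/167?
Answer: 25028/167 ≈ 149.87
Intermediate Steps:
L = 1/167 ≈ 0.0059880
149 + L*(-49 + 194) = 149 + (-49 + 194)/167 = 149 + (1/167)*145 = 149 + 145/167 = 25028/167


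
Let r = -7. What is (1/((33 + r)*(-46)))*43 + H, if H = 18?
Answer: 21485/1196 ≈ 17.964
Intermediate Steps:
(1/((33 + r)*(-46)))*43 + H = (1/((33 - 7)*(-46)))*43 + 18 = (-1/46/26)*43 + 18 = ((1/26)*(-1/46))*43 + 18 = -1/1196*43 + 18 = -43/1196 + 18 = 21485/1196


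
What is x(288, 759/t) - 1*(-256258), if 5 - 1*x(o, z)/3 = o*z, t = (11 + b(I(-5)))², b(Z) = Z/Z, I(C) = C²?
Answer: 251719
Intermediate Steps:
b(Z) = 1
t = 144 (t = (11 + 1)² = 12² = 144)
x(o, z) = 15 - 3*o*z
x(288, 759/t) - 1*(-256258) = (15 - 3*288*759/144) - 1*(-256258) = (15 - 3*288*759*(1/144)) + 256258 = (15 - 3*288*253/48) + 256258 = (15 - 4554) + 256258 = -4539 + 256258 = 251719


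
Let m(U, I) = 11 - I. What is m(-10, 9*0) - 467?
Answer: -456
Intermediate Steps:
m(-10, 9*0) - 467 = (11 - 9*0) - 467 = (11 - 1*0) - 467 = (11 + 0) - 467 = 11 - 467 = -456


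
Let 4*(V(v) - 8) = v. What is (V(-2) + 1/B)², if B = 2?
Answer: 64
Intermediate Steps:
V(v) = 8 + v/4
(V(-2) + 1/B)² = ((8 + (¼)*(-2)) + 1/2)² = ((8 - ½) + ½)² = (15/2 + ½)² = 8² = 64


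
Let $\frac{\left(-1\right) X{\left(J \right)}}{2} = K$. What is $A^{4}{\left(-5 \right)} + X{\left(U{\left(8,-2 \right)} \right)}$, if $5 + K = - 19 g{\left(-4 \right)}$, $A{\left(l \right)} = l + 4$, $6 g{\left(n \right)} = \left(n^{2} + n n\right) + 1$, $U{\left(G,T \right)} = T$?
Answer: $220$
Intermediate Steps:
$g{\left(n \right)} = \frac{1}{6} + \frac{n^{2}}{3}$ ($g{\left(n \right)} = \frac{\left(n^{2} + n n\right) + 1}{6} = \frac{\left(n^{2} + n^{2}\right) + 1}{6} = \frac{2 n^{2} + 1}{6} = \frac{1 + 2 n^{2}}{6} = \frac{1}{6} + \frac{n^{2}}{3}$)
$A{\left(l \right)} = 4 + l$
$K = - \frac{219}{2}$ ($K = -5 - 19 \left(\frac{1}{6} + \frac{\left(-4\right)^{2}}{3}\right) = -5 - 19 \left(\frac{1}{6} + \frac{1}{3} \cdot 16\right) = -5 - 19 \left(\frac{1}{6} + \frac{16}{3}\right) = -5 - \frac{209}{2} = - \frac{219}{2} \approx -109.5$)
$X{\left(J \right)} = 219$ ($X{\left(J \right)} = \left(-2\right) \left(- \frac{219}{2}\right) = 219$)
$A^{4}{\left(-5 \right)} + X{\left(U{\left(8,-2 \right)} \right)} = \left(4 - 5\right)^{4} + 219 = \left(-1\right)^{4} + 219 = 1 + 219 = 220$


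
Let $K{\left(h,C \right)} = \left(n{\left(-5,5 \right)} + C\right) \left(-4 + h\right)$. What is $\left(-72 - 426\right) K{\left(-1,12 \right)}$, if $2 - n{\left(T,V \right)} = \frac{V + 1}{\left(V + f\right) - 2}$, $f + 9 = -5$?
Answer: $\frac{398400}{11} \approx 36218.0$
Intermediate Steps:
$f = -14$ ($f = -9 - 5 = -14$)
$n{\left(T,V \right)} = 2 - \frac{1 + V}{-16 + V}$ ($n{\left(T,V \right)} = 2 - \frac{V + 1}{\left(V - 14\right) - 2} = 2 - \frac{1 + V}{\left(-14 + V\right) - 2} = 2 - \frac{1 + V}{-16 + V}$)
$K{\left(h,C \right)} = \left(-4 + h\right) \left(\frac{28}{11} + C\right)$ ($K{\left(h,C \right)} = \left(\frac{-33 + 5}{-16 + 5} + C\right) \left(-4 + h\right) = \left(\frac{1}{-11} \left(-28\right) + C\right) \left(-4 + h\right) = \left(\left(- \frac{1}{11}\right) \left(-28\right) + C\right) \left(-4 + h\right) = \left(\frac{28}{11} + C\right) \left(-4 + h\right) = \left(-4 + h\right) \left(\frac{28}{11} + C\right)$)
$\left(-72 - 426\right) K{\left(-1,12 \right)} = \left(-72 - 426\right) \left(- \frac{112}{11} - 48 + \frac{28}{11} \left(-1\right) + 12 \left(-1\right)\right) = - 498 \left(- \frac{112}{11} - 48 - \frac{28}{11} - 12\right) = \left(-498\right) \left(- \frac{800}{11}\right) = \frac{398400}{11}$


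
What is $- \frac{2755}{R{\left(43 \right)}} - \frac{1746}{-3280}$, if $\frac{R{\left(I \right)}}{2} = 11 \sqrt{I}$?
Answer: $\frac{873}{1640} - \frac{2755 \sqrt{43}}{946} \approx -18.565$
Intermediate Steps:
$R{\left(I \right)} = 22 \sqrt{I}$ ($R{\left(I \right)} = 2 \cdot 11 \sqrt{I} = 22 \sqrt{I}$)
$- \frac{2755}{R{\left(43 \right)}} - \frac{1746}{-3280} = - \frac{2755}{22 \sqrt{43}} - \frac{1746}{-3280} = - 2755 \frac{\sqrt{43}}{946} - - \frac{873}{1640} = - \frac{2755 \sqrt{43}}{946} + \frac{873}{1640} = \frac{873}{1640} - \frac{2755 \sqrt{43}}{946}$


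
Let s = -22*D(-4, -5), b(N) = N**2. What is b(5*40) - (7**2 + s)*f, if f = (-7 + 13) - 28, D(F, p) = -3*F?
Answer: 35270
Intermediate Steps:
f = -22 (f = 6 - 28 = -22)
s = -264 (s = -(-66)*(-4) = -22*12 = -264)
b(5*40) - (7**2 + s)*f = (5*40)**2 - (7**2 - 264)*(-22) = 200**2 - (49 - 264)*(-22) = 40000 - (-215)*(-22) = 40000 - 1*4730 = 40000 - 4730 = 35270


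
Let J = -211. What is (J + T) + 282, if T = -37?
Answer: 34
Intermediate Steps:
(J + T) + 282 = (-211 - 37) + 282 = -248 + 282 = 34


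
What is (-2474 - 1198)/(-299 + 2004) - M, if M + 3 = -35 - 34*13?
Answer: 814728/1705 ≈ 477.85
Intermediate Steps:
M = -480 (M = -3 + (-35 - 34*13) = -3 + (-35 - 442) = -3 - 477 = -480)
(-2474 - 1198)/(-299 + 2004) - M = (-2474 - 1198)/(-299 + 2004) - 1*(-480) = -3672/1705 + 480 = 814728/1705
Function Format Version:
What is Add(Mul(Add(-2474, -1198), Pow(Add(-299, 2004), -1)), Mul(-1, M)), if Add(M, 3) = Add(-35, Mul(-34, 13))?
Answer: Rational(814728, 1705) ≈ 477.85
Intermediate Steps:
M = -480 (M = Add(-3, Add(-35, Mul(-34, 13))) = Add(-3, Add(-35, -442)) = Add(-3, -477) = -480)
Add(Mul(Add(-2474, -1198), Pow(Add(-299, 2004), -1)), Mul(-1, M)) = Add(Mul(Add(-2474, -1198), Pow(Add(-299, 2004), -1)), Mul(-1, -480)) = Add(Mul(-3672, Pow(1705, -1)), 480) = Add(Mul(-3672, Rational(1, 1705)), 480) = Add(Rational(-3672, 1705), 480) = Rational(814728, 1705)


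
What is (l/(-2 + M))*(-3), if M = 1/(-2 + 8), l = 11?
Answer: 18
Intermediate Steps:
M = ⅙ (M = 1/6 = ⅙ ≈ 0.16667)
(l/(-2 + M))*(-3) = (11/(-2 + ⅙))*(-3) = (11/(-11/6))*(-3) = -6/11*11*(-3) = -6*(-3) = 18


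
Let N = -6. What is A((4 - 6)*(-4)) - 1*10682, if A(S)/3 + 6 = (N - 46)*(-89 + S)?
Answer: 1936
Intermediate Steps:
A(S) = 13866 - 156*S (A(S) = -18 + 3*((-6 - 46)*(-89 + S)) = -18 + 3*(-52*(-89 + S)) = -18 + 3*(4628 - 52*S) = -18 + (13884 - 156*S) = 13866 - 156*S)
A((4 - 6)*(-4)) - 1*10682 = (13866 - 156*(4 - 6)*(-4)) - 1*10682 = (13866 - (-312)*(-4)) - 10682 = (13866 - 156*8) - 10682 = (13866 - 1248) - 10682 = 12618 - 10682 = 1936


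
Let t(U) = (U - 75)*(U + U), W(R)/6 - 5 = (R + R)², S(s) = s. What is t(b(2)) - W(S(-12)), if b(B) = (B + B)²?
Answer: -5374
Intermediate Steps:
W(R) = 30 + 24*R² (W(R) = 30 + 6*(R + R)² = 30 + 6*(2*R)² = 30 + 6*(4*R²) = 30 + 24*R²)
b(B) = 4*B² (b(B) = (2*B)² = 4*B²)
t(U) = 2*U*(-75 + U) (t(U) = (-75 + U)*(2*U) = 2*U*(-75 + U))
t(b(2)) - W(S(-12)) = 2*(4*2²)*(-75 + 4*2²) - (30 + 24*(-12)²) = 2*(4*4)*(-75 + 4*4) - (30 + 24*144) = 2*16*(-75 + 16) - (30 + 3456) = 2*16*(-59) - 1*3486 = -1888 - 3486 = -5374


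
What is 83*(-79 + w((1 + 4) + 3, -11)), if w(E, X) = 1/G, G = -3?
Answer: -19754/3 ≈ -6584.7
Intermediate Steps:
w(E, X) = -⅓ (w(E, X) = 1/(-3) = -⅓)
83*(-79 + w((1 + 4) + 3, -11)) = 83*(-79 - ⅓) = 83*(-238/3) = -19754/3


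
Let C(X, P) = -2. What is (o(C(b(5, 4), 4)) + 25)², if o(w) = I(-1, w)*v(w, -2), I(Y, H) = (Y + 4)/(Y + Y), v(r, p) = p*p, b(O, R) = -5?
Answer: 361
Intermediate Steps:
v(r, p) = p²
I(Y, H) = (4 + Y)/(2*Y) (I(Y, H) = (4 + Y)/((2*Y)) = (4 + Y)*(1/(2*Y)) = (4 + Y)/(2*Y))
o(w) = -6 (o(w) = ((½)*(4 - 1)/(-1))*(-2)² = ((½)*(-1)*3)*4 = -3/2*4 = -6)
(o(C(b(5, 4), 4)) + 25)² = (-6 + 25)² = 19² = 361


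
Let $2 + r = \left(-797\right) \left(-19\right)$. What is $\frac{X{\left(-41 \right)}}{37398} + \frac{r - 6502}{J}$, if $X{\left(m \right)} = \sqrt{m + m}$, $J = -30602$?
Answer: $- \frac{8639}{30602} + \frac{i \sqrt{82}}{37398} \approx -0.2823 + 0.00024214 i$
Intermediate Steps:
$X{\left(m \right)} = \sqrt{2} \sqrt{m}$ ($X{\left(m \right)} = \sqrt{2 m} = \sqrt{2} \sqrt{m}$)
$r = 15141$ ($r = -2 - -15143 = -2 + 15143 = 15141$)
$\frac{X{\left(-41 \right)}}{37398} + \frac{r - 6502}{J} = \frac{\sqrt{2} \sqrt{-41}}{37398} + \frac{15141 - 6502}{-30602} = \sqrt{2} i \sqrt{41} \cdot \frac{1}{37398} + 8639 \left(- \frac{1}{30602}\right) = i \sqrt{82} \cdot \frac{1}{37398} - \frac{8639}{30602} = \frac{i \sqrt{82}}{37398} - \frac{8639}{30602} = - \frac{8639}{30602} + \frac{i \sqrt{82}}{37398}$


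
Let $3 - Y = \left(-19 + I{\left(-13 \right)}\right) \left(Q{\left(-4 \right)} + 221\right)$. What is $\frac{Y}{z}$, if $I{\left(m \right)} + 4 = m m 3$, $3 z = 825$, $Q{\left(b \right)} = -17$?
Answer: $- \frac{98733}{275} \approx -359.03$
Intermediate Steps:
$z = 275$ ($z = \frac{1}{3} \cdot 825 = 275$)
$I{\left(m \right)} = -4 + 3 m^{2}$ ($I{\left(m \right)} = -4 + m m 3 = -4 + m^{2} \cdot 3 = -4 + 3 m^{2}$)
$Y = -98733$ ($Y = 3 - \left(-19 - \left(4 - 3 \left(-13\right)^{2}\right)\right) \left(-17 + 221\right) = 3 - \left(-19 + \left(-4 + 3 \cdot 169\right)\right) 204 = 3 - \left(-19 + \left(-4 + 507\right)\right) 204 = 3 - \left(-19 + 503\right) 204 = 3 - 484 \cdot 204 = 3 - 98736 = -98733$)
$\frac{Y}{z} = - \frac{98733}{275}$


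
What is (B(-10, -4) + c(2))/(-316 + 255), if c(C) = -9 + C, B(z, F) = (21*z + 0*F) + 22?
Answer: 195/61 ≈ 3.1967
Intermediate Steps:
B(z, F) = 22 + 21*z (B(z, F) = (21*z + 0) + 22 = 21*z + 22 = 22 + 21*z)
(B(-10, -4) + c(2))/(-316 + 255) = ((22 + 21*(-10)) + (-9 + 2))/(-316 + 255) = ((22 - 210) - 7)/(-61) = (-188 - 7)*(-1/61) = -195*(-1/61) = 195/61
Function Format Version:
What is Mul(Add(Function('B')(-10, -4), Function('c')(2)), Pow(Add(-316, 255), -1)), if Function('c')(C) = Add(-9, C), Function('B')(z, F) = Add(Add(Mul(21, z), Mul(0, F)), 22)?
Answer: Rational(195, 61) ≈ 3.1967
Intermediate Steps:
Function('B')(z, F) = Add(22, Mul(21, z)) (Function('B')(z, F) = Add(Add(Mul(21, z), 0), 22) = Add(Mul(21, z), 22) = Add(22, Mul(21, z)))
Mul(Add(Function('B')(-10, -4), Function('c')(2)), Pow(Add(-316, 255), -1)) = Mul(Add(Add(22, Mul(21, -10)), Add(-9, 2)), Pow(Add(-316, 255), -1)) = Mul(Add(Add(22, -210), -7), Pow(-61, -1)) = Mul(Add(-188, -7), Rational(-1, 61)) = Mul(-195, Rational(-1, 61)) = Rational(195, 61)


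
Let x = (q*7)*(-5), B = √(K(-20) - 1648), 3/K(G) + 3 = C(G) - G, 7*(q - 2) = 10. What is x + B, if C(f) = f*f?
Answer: -120 + I*√31840869/139 ≈ -120.0 + 40.595*I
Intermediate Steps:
C(f) = f²
q = 24/7 (q = 2 + (⅐)*10 = 2 + 10/7 = 24/7 ≈ 3.4286)
K(G) = 3/(-3 + G² - G) (K(G) = 3/(-3 + (G² - G)) = 3/(-3 + G² - G))
B = I*√31840869/139 (B = √(3/(-3 + (-20)² - 1*(-20)) - 1648) = √(3/(-3 + 400 + 20) - 1648) = √(3/417 - 1648) = √(3*(1/417) - 1648) = √(1/139 - 1648) = √(-229071/139) = I*√31840869/139 ≈ 40.595*I)
x = -120 (x = ((24/7)*7)*(-5) = 24*(-5) = -120)
x + B = -120 + I*√31840869/139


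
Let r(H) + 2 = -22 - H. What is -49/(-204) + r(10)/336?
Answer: 397/2856 ≈ 0.13901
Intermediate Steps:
r(H) = -24 - H (r(H) = -2 + (-22 - H) = -24 - H)
-49/(-204) + r(10)/336 = -49/(-204) + (-24 - 1*10)/336 = -49*(-1/204) + (-24 - 10)*(1/336) = 49/204 - 34*1/336 = 49/204 - 17/168 = 397/2856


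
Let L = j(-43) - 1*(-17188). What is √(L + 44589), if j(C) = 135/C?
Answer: 2*√28554967/43 ≈ 248.54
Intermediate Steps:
L = 738949/43 (L = 135/(-43) - 1*(-17188) = 135*(-1/43) + 17188 = -135/43 + 17188 = 738949/43 ≈ 17185.)
√(L + 44589) = √(738949/43 + 44589) = √(2656276/43) = 2*√28554967/43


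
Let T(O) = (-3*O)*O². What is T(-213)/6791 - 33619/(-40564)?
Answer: 1176210752753/275470124 ≈ 4269.8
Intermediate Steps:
T(O) = -3*O³
T(-213)/6791 - 33619/(-40564) = -3*(-213)³/6791 - 33619/(-40564) = -3*(-9663597)*(1/6791) - 33619*(-1/40564) = 28990791*(1/6791) + 33619/40564 = 28990791/6791 + 33619/40564 = 1176210752753/275470124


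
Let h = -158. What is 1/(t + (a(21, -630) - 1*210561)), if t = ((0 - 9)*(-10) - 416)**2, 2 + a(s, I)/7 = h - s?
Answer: -1/105552 ≈ -9.4740e-6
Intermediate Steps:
a(s, I) = -1120 - 7*s (a(s, I) = -14 + 7*(-158 - s) = -14 + (-1106 - 7*s) = -1120 - 7*s)
t = 106276 (t = (-9*(-10) - 416)**2 = (90 - 416)**2 = (-326)**2 = 106276)
1/(t + (a(21, -630) - 1*210561)) = 1/(106276 + ((-1120 - 7*21) - 1*210561)) = 1/(106276 + ((-1120 - 147) - 210561)) = 1/(106276 + (-1267 - 210561)) = 1/(106276 - 211828) = 1/(-105552) = -1/105552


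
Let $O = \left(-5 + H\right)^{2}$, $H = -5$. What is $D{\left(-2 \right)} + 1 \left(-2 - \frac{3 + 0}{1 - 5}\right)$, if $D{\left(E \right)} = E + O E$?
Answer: $- \frac{813}{4} \approx -203.25$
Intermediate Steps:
$O = 100$ ($O = \left(-5 - 5\right)^{2} = \left(-10\right)^{2} = 100$)
$D{\left(E \right)} = 101 E$ ($D{\left(E \right)} = E + 100 E = 101 E$)
$D{\left(-2 \right)} + 1 \left(-2 - \frac{3 + 0}{1 - 5}\right) = 101 \left(-2\right) + 1 \left(-2 - \frac{3 + 0}{1 - 5}\right) = -202 + 1 \left(-2 - \frac{3}{-4}\right) = -202 + 1 \left(-2 - 3 \left(- \frac{1}{4}\right)\right) = -202 + 1 \left(-2 - - \frac{3}{4}\right) = -202 + 1 \left(-2 + \frac{3}{4}\right) = -202 + 1 \left(- \frac{5}{4}\right) = -202 - \frac{5}{4} = - \frac{813}{4}$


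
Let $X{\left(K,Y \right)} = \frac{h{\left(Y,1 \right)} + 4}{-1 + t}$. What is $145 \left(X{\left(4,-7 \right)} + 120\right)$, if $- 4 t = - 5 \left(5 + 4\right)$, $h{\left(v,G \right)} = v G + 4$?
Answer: $\frac{713980}{41} \approx 17414.0$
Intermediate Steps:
$h{\left(v,G \right)} = 4 + G v$ ($h{\left(v,G \right)} = G v + 4 = 4 + G v$)
$t = \frac{45}{4}$ ($t = - \frac{\left(-5\right) \left(5 + 4\right)}{4} = - \frac{\left(-5\right) 9}{4} = \left(- \frac{1}{4}\right) \left(-45\right) = \frac{45}{4} \approx 11.25$)
$X{\left(K,Y \right)} = \frac{32}{41} + \frac{4 Y}{41}$ ($X{\left(K,Y \right)} = \frac{\left(4 + 1 Y\right) + 4}{-1 + \frac{45}{4}} = \frac{\left(4 + Y\right) + 4}{\frac{41}{4}} = \left(8 + Y\right) \frac{4}{41} = \frac{32}{41} + \frac{4 Y}{41}$)
$145 \left(X{\left(4,-7 \right)} + 120\right) = 145 \left(\left(\frac{32}{41} + \frac{4}{41} \left(-7\right)\right) + 120\right) = 145 \left(\left(\frac{32}{41} - \frac{28}{41}\right) + 120\right) = 145 \left(\frac{4}{41} + 120\right) = 145 \cdot \frac{4924}{41} = \frac{713980}{41}$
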